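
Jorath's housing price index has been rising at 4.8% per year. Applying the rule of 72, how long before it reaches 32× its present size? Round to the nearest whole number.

Doubling time ≈ 72/4.8 = 15.00 years.
32× is 5 doublings, so 5 × 15.00 ≈ 75 years.

roughly 75 years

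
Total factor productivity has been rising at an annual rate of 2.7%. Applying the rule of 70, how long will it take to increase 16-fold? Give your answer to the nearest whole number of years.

about 104 years

One doubling takes 70/2.7 = 25.93 years.
Getting to 16× needs 4 doublings: 4 × 25.93 ≈ 104 years.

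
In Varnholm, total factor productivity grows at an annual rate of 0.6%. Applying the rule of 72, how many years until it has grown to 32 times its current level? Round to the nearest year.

Doubling time ≈ 72/0.6 = 120.00 years.
32 = 2^5, so 5 doublings → 600 years.

about 600 years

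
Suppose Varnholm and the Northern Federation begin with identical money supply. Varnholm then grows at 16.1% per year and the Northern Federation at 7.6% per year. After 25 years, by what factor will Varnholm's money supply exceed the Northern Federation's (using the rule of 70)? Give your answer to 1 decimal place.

Only the 8.5-point difference matters.
70/8.5 ≈ 8.24 years per doubling of the ratio; 25 years gives 3.03 doublings, so ≈ 8.2×.

around 8.2 times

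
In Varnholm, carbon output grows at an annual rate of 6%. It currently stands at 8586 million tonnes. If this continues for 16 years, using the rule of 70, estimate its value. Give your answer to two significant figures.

It doubles every 70/6 ≈ 11.67 years, so 16 years is 1.37 doublings.
2^1.37 ≈ 2.58; 8586 × 2.58 ≈ 22000 million tonnes.

roughly 22000 million tonnes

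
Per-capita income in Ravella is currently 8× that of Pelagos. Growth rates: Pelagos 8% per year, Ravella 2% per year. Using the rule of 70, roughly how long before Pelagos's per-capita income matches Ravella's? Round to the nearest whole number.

around 35 years

Pelagos gains on Ravella at 8% − 2% = 6 points a year.
At that relative rate the gap halves every 70/6 ≈ 11.67 years.
An 8× gap closes after 3 halvings: 3 × 11.67 ≈ 35 years.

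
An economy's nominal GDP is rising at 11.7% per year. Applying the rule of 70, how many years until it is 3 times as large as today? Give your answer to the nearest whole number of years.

At 11.7% it doubles every 70/11.7 ≈ 5.98 years.
3× is log₂ 3 ≈ 1.58 doublings, so ≈ 1.58 × 5.98 = 9 years.

around 9 years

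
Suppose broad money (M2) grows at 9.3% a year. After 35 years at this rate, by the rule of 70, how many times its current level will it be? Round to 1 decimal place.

25.1 times

Doubles every ≈ 7.53 years (70/9.3).
35 years is 4.65 doublings; 2^4.65 ≈ 25.1×.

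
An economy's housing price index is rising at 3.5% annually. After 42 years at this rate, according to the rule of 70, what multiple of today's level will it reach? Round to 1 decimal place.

Doubles every ≈ 20.00 years (70/3.5).
42 years is 2.10 doublings; 2^2.10 ≈ 4.3×.

approximately 4.3 times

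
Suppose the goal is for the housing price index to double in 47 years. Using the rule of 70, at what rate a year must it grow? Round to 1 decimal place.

≈ 1.5%

70 / 47 ≈ 1.49, so about 1.5% a year.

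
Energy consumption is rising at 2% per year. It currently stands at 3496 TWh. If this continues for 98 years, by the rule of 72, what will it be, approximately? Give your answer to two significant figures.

roughly 23000 TWh

Doubling time ≈ 72/2 = 36.00 years.
98 years is 98/36.00 ≈ 2.72 doublings, a factor of 2^2.72 ≈ 6.59.
3496 × 6.59 ≈ 23000 TWh.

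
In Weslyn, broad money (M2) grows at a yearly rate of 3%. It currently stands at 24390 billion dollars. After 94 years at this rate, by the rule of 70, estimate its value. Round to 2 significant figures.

Doubling time ≈ 70/3 = 23.33 years.
94 years is 94/23.33 ≈ 4.03 doublings, a factor of 2^4.03 ≈ 16.34.
24390 × 16.34 ≈ 400000 billion dollars.

about 400000 billion dollars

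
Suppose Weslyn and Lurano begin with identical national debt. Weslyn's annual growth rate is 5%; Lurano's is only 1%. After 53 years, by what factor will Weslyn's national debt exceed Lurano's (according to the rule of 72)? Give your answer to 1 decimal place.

≈ 7.7 times

Weslyn pulls ahead at 4 pp per year, so the ratio doubles every 72/4 ≈ 18.00 years.
In 53 years that's 2.94 doublings: 2^2.94 ≈ 7.7.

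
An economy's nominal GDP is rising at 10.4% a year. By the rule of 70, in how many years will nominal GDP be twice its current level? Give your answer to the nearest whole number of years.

70/10.4 ≈ 6.73, so it doubles roughly every 7 years.

7 years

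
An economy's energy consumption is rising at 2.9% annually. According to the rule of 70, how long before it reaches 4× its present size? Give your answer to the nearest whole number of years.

≈ 48 years

At 2.9% it doubles every 70/2.9 ≈ 24.14 years.
4 = 2^2, so 2 doublings → 48 years.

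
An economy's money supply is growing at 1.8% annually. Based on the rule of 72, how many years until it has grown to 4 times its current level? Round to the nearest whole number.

Doubling time ≈ 72/1.8 = 40.00 years.
4 = 2^2, so 2 doublings → 80 years.

roughly 80 years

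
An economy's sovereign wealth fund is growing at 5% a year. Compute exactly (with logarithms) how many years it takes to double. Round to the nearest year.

14 years

t = ln(2) / ln(1 + 0.05) = 0.6931 / 0.048790 ≈ 14.21.
≈ 14 years.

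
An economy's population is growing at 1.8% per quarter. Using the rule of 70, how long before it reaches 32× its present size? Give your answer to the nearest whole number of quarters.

One doubling takes 70/1.8 = 38.89 quarters.
32× is 5 doublings, so 5 × 38.89 ≈ 194 quarters.

≈ 194 quarters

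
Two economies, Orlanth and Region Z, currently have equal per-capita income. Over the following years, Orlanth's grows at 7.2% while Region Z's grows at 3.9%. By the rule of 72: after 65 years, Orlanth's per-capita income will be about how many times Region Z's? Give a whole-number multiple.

Rate gap = 7.2% − 3.9% = 3.3 points.
The ratio doubles every 72/3.3 ≈ 21.82 years.
65/21.82 ≈ 2.98 doublings → ratio ≈ 2^2.98 ≈ 8.

approximately 8 times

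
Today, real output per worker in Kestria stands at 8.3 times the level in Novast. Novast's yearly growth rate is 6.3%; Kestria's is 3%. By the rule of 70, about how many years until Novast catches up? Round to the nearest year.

about 65 years

What matters is the difference: 3.3 pp.
Rule of 70 on the gap: the ratio halves every 70/3.3 ≈ 21.21 years.
An 8.3 times gap takes log₂(8.3) ≈ 3.05 halvings to close: 3.05 × 21.21 ≈ 65 years.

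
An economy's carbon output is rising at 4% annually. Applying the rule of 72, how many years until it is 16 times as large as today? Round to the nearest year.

around 72 years

One doubling takes 72/4 = 18.00 years.
Getting to 16× needs 4 doublings: 4 × 18.00 ≈ 72 years.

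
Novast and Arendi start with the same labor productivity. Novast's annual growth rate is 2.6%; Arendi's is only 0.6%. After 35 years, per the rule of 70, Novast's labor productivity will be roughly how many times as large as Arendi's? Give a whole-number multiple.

≈ 2 times

Novast pulls ahead at 2 pp per year, so the ratio doubles every 70/2 ≈ 35.00 years.
In 35 years that's 1.00 doublings: 2^1.00 ≈ 2.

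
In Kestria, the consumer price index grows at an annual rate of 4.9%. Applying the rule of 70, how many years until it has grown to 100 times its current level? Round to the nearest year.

Doubling time ≈ 70/4.9 = 14.29 years.
Reaching 100× takes log₂(100) ≈ 6.64 doublings.
6.64 × 14.29 ≈ 95 years.

about 95 years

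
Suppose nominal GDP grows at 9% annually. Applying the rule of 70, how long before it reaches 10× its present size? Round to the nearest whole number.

One doubling takes 70/9 = 7.78 years.
10× is log₂ 10 ≈ 3.32 doublings, so ≈ 3.32 × 7.78 = 26 years.

about 26 years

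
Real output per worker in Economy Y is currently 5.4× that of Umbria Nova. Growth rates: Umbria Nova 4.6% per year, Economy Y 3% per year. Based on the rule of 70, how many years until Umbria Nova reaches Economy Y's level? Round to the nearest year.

about 106 years

The growth-rate gap is 4.6% − 3% = 1.6 percentage points.
So the ratio between them halves every 70/1.6 ≈ 43.75 years.
A 5.4× gap takes log₂(5.4) ≈ 2.43 halvings to close: 2.43 × 43.75 ≈ 106 years.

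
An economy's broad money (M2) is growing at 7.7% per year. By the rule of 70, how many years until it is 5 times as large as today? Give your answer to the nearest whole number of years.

about 21 years

At 7.7% it doubles every 70/7.7 ≈ 9.09 years.
5× is log₂ 5 ≈ 2.32 doublings, so ≈ 2.32 × 9.09 = 21 years.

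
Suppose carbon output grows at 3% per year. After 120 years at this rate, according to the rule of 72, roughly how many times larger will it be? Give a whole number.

around 32 times

At 3% one doubling takes ≈ 24.00 years; 120 years is 5 of them, so ×32.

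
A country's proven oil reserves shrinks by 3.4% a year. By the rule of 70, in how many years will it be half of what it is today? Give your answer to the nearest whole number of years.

Falling at 3.4%, it halves about every 70/3.4 = 20.59 years.

around 21 years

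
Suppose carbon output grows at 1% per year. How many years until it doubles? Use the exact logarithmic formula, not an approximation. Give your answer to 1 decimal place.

69.7 years

t = ln(2) / ln(1 + 0.01) = 0.6931 / 0.009950 ≈ 69.66.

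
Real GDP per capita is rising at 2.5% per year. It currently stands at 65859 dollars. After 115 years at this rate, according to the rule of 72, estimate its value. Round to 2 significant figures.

1000000 dollars

It doubles every 72/2.5 ≈ 28.80 years, so 115 years is 3.99 doublings.
2^3.99 ≈ 15.89; 65859 × 15.89 ≈ 1000000 dollars.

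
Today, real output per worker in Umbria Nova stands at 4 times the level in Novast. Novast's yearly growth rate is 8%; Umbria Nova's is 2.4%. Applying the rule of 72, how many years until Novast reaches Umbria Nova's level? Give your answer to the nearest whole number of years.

What matters is the difference: 5.6 pp.
Rule of 72 on the gap: the ratio halves every 72/5.6 ≈ 12.86 years.
A 4 times gap closes after 2 halvings: 2 × 12.86 ≈ 26 years.

around 26 years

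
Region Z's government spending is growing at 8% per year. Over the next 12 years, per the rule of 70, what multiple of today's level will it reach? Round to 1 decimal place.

about 2.6 times

Doubles every ≈ 8.75 years (70/8).
12 years is 1.37 doublings; 2^1.37 ≈ 2.6×.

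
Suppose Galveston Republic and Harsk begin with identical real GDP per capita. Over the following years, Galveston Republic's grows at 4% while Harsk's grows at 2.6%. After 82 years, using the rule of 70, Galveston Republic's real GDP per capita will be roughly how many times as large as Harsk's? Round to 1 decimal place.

Only the 1.4-point difference matters.
70/1.4 ≈ 50.00 years per doubling of the ratio; 82 years gives 1.64 doublings, so ≈ 3.1×.

≈ 3.1 times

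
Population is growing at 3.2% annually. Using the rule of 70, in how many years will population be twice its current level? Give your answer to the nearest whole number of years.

At 3.2%, doubling takes about 70/3.2 = 21.88 years.

22 years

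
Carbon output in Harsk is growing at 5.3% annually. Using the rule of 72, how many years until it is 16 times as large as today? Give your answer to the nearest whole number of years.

≈ 54 years

Doubling time ≈ 72/5.3 = 13.58 years.
Getting to 16× needs 4 doublings: 4 × 13.58 ≈ 54 years.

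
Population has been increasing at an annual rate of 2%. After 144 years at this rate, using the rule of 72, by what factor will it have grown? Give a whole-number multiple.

At 2% one doubling takes ≈ 36.00 years; 144 years is 4 of them, so ×16.

≈ 16 times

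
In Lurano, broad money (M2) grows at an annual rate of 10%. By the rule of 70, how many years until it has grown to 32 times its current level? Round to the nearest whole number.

At 10% it doubles every 70/10 ≈ 7.00 years.
32 = 2^5, so 5 doublings → 35 years.

35 years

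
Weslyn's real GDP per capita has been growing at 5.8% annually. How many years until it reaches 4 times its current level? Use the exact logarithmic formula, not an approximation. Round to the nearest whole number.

t = ln(4) / ln(1 + 0.058) = 1.3863 / 0.056380 ≈ 24.59.
≈ 25 years.

25 years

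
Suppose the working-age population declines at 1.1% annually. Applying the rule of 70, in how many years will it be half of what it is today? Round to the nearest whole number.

around 64 years

The rule works in reverse for decay: 70/1.1 ≈ 63.64 years to halve.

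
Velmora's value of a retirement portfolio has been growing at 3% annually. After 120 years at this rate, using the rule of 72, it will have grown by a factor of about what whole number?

≈ 32 times

At 3% one doubling takes ≈ 24.00 years; 120 years is 5 of them, so ×32.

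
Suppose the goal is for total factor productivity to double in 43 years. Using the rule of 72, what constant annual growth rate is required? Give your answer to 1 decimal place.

72 / 43 ≈ 1.67, so about 1.7% a year.

about 1.7%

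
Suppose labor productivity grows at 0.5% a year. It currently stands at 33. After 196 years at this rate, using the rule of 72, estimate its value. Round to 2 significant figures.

about 85

Doubling time ≈ 72/0.5 = 144.00 years.
196 years is 196/144.00 ≈ 1.36 doublings, a factor of 2^1.36 ≈ 2.57.
33 × 2.57 ≈ 85.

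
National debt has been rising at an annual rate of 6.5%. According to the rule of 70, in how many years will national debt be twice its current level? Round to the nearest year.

≈ 11 years

At 6.5%, doubling takes about 70/6.5 = 10.77 years.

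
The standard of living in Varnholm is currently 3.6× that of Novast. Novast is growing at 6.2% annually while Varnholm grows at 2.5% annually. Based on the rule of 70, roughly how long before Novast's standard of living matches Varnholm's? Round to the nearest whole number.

The growth-rate gap is 6.2% − 2.5% = 3.7 percentage points.
So the ratio between them halves every 70/3.7 ≈ 18.92 years.
A 3.6× gap takes log₂(3.6) ≈ 1.85 halvings to close: 1.85 × 18.92 ≈ 35 years.

about 35 years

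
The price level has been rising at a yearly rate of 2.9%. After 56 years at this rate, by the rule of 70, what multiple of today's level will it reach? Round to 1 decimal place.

roughly 5.0 times

Doubles every ≈ 24.14 years (70/2.9).
56 years is 2.32 doublings; 2^2.32 ≈ 5.0×.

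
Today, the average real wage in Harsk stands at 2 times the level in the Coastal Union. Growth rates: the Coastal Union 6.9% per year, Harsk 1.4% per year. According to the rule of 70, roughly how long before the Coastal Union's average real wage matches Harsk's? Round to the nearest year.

What matters is the difference: 5.5 pp.
Rule of 70 on the gap: the ratio halves every 70/5.5 ≈ 12.73 years.
A 2 times gap closes after 1 halving: 1 × 12.73 ≈ 13 years.

approximately 13 years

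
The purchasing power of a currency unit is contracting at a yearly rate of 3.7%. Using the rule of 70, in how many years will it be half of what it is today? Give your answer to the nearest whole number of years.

about 19 years

Falling at 3.7%, it halves about every 70/3.7 = 18.92 years.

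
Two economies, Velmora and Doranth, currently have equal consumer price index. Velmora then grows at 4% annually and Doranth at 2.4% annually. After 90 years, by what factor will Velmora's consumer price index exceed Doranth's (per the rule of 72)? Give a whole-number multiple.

approximately 4 times

Velmora pulls ahead at 1.6 pp per year, so the ratio doubles every 72/1.6 ≈ 45.00 years.
In 90 years that's 2.00 doublings: 2^2.00 ≈ 4.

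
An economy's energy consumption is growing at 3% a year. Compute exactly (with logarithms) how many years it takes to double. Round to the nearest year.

23 years

t = ln(2) / ln(1 + 0.03) = 0.6931 / 0.029559 ≈ 23.45.
≈ 23 years.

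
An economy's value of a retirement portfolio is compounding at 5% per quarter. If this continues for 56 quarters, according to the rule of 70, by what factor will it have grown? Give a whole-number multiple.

16 times

70/5 ≈ 14.00 quarters per doubling.
56 quarters fits 4 doublings: 2^4 = 16.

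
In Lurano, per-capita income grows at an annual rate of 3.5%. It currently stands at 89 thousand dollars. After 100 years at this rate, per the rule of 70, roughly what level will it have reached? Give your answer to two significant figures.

Doubling time ≈ 70/3.5 = 20.00 years.
100 years is 100/20.00 ≈ 5.00 doublings, a factor of 2^5.00 ≈ 32.00.
89 × 32.00 ≈ 2800 thousand dollars.

around 2800 thousand dollars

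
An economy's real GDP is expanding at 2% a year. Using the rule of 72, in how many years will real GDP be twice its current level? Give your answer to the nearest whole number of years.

≈ 36 years

72/2 ≈ 36.00, so it doubles roughly every 36 years.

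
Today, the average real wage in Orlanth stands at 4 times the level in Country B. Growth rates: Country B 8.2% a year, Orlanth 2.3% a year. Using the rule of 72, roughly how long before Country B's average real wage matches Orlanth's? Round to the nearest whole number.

approximately 24 years

The growth-rate gap is 8.2% − 2.3% = 5.9 percentage points.
So the ratio between them halves every 72/5.9 ≈ 12.20 years.
A 4 times gap closes after 2 halvings: 2 × 12.20 ≈ 24 years.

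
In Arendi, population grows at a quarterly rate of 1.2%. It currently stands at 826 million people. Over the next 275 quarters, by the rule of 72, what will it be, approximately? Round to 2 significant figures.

roughly 20000 million people

It doubles every 72/1.2 ≈ 60.00 quarters, so 275 quarters is 4.58 doublings.
2^4.58 ≈ 23.92; 826 × 23.92 ≈ 20000 million people.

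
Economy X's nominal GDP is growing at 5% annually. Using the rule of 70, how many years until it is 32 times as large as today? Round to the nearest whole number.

At 5% it doubles every 70/5 ≈ 14.00 years.
32 = 2^5, so 5 doublings → 70 years.

about 70 years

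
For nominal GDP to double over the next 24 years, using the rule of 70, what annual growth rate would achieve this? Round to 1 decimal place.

about 2.9%

70 / 24 ≈ 2.92, so about 2.9% annually.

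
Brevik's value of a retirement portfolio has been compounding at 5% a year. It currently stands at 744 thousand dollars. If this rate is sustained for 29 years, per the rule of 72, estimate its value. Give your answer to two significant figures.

≈ 3000 thousand dollars

It doubles every 72/5 ≈ 14.40 years, so 29 years is 2.01 doublings.
2^2.01 ≈ 4.03; 744 × 4.03 ≈ 3000 thousand dollars.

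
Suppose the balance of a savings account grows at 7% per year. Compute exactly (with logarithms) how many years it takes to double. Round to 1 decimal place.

10.2 years

t = ln(2) / ln(1 + 0.07) = 0.6931 / 0.067659 ≈ 10.24.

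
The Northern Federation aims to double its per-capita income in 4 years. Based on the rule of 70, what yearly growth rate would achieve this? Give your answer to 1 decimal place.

around 17.5% per year

70 / 4 ≈ 17.50, so about 17.5% per year.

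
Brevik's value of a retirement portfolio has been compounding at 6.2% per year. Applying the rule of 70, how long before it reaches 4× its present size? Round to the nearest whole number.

Doubling time ≈ 70/6.2 = 11.29 years.
4 = 2^2, so 2 doublings → 23 years.

about 23 years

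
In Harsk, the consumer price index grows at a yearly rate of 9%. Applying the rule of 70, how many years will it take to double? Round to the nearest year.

At 9%, doubling takes about 70/9 = 7.78 years.

around 8 years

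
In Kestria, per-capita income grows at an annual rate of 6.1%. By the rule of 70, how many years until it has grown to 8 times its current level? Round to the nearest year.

about 34 years

Doubling time ≈ 70/6.1 = 11.48 years.
8× is 3 doublings, so 3 × 11.48 ≈ 34 years.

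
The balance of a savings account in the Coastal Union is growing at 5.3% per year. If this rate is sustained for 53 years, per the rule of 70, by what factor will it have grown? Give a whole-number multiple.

Doubling time ≈ 70/5.3 = 13.21 years.
53/13.21 ≈ 4 doublings, so about 2^4 = 16×.

around 16 times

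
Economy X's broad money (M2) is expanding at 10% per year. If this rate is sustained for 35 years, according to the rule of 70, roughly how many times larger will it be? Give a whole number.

32 times

Doubling time ≈ 70/10 = 7.00 years.
35/7.00 ≈ 5 doublings, so about 2^5 = 32×.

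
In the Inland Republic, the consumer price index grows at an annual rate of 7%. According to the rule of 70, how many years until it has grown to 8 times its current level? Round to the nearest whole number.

around 30 years

At 7% it doubles every 70/7 ≈ 10.00 years.
8 = 2^3, so 3 doublings → 30 years.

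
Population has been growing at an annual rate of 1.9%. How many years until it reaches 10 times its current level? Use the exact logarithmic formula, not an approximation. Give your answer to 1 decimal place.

122.3 years

t = ln(10) / ln(1 + 0.019) = 2.3026 / 0.018822 ≈ 122.34.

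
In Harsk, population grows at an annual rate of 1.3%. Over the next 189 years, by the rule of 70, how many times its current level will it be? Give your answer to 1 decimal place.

roughly 11.4 times

Doubles every ≈ 53.85 years (70/1.3).
189 years is 3.51 doublings; 2^3.51 ≈ 11.4×.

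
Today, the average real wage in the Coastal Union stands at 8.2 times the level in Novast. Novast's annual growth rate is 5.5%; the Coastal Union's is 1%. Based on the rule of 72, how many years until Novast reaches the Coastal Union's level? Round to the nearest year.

about 49 years

What matters is the difference: 4.5 pp.
Rule of 72 on the gap: the ratio halves every 72/4.5 ≈ 16.00 years.
An 8.2 times gap takes log₂(8.2) ≈ 3.04 halvings to close: 3.04 × 16.00 ≈ 49 years.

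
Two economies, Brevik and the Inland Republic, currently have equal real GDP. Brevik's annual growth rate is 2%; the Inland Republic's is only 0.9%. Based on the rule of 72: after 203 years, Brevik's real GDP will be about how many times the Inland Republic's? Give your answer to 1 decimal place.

Brevik pulls ahead at 1.1 pp per year, so the ratio doubles every 72/1.1 ≈ 65.45 years.
In 203 years that's 3.10 doublings: 2^3.10 ≈ 8.6.

≈ 8.6 times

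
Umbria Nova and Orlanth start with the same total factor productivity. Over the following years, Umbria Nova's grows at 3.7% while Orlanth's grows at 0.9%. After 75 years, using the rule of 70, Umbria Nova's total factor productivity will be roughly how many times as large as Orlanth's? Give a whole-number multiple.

about 8 times

Only the 2.8-point difference matters.
70/2.8 ≈ 25.00 years per doubling of the ratio; 75 years gives 3.00 doublings, so ≈ 8×.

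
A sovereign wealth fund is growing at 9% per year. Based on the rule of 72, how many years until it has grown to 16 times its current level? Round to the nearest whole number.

One doubling takes 72/9 = 8.00 years.
16× is 4 doublings, so 4 × 8.00 ≈ 32 years.

about 32 years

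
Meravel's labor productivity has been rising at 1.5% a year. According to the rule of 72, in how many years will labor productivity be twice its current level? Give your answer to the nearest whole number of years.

Doubling time ≈ 72 / 1.5 = 48.00 years.

about 48 years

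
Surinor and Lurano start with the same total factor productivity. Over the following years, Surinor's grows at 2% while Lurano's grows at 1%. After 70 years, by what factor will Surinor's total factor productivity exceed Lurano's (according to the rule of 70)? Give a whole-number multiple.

Rate gap = 2% − 1% = 1 point.
The ratio doubles every 70/1 ≈ 70.00 years.
70/70.00 ≈ 1.00 doublings → ratio ≈ 2^1.00 ≈ 2.

about 2 times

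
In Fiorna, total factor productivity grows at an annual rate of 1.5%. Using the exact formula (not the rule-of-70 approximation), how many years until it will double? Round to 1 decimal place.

t = ln(2) / ln(1 + 0.015) = 0.6931 / 0.014889 ≈ 46.55.

46.6 years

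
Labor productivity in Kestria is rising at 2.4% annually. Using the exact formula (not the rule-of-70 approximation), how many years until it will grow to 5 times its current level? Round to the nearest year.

68 years

t = ln(5) / ln(1 + 0.024) = 1.6094 / 0.023717 ≈ 67.86.
≈ 68 years.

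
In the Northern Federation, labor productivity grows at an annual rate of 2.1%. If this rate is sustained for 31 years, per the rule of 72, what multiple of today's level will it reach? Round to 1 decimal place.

Doubling time ≈ 72/2.1 = 34.29 years.
31 years / 34.29 ≈ 0.90 doublings → factor 2^0.90 ≈ 1.9.

about 1.9 times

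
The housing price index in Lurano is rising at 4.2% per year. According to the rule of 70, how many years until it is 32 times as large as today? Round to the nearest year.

roughly 83 years

Doubling time ≈ 70/4.2 = 16.67 years.
32× is 5 doublings, so 5 × 16.67 ≈ 83 years.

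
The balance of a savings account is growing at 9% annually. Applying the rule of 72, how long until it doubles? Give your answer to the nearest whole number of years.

At 9%, doubling takes about 72/9 = 8.00 years.

approximately 8 years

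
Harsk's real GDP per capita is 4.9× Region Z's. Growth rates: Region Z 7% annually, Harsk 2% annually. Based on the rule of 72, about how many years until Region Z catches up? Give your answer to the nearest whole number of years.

Region Z gains on Harsk at 7% − 2% = 5 points a year.
At that relative rate the gap halves every 72/5 ≈ 14.40 years.
A 4.9× gap takes log₂(4.9) ≈ 2.29 halvings to close: 2.29 × 14.40 ≈ 33 years.

around 33 years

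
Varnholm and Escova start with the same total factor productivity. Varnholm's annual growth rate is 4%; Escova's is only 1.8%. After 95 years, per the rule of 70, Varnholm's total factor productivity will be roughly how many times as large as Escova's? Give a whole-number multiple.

Only the 2.2-point difference matters.
70/2.2 ≈ 31.82 years per doubling of the ratio; 95 years gives 2.99 doublings, so ≈ 8×.

8 times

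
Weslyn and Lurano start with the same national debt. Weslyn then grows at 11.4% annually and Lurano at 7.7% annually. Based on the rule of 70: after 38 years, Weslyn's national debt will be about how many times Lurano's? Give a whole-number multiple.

Weslyn pulls ahead at 3.7 pp per year, so the ratio doubles every 70/3.7 ≈ 18.92 years.
In 38 years that's 2.01 doublings: 2^2.01 ≈ 4.

4 times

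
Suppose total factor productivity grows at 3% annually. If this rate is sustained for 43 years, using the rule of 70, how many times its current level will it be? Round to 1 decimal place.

Doubling time ≈ 70/3 = 23.33 years.
43 years / 23.33 ≈ 1.84 doublings → factor 2^1.84 ≈ 3.6.

about 3.6 times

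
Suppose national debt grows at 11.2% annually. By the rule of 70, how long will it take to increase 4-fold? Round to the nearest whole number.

Doubling time ≈ 70/11.2 = 6.25 years.
4 = 2^2, so 2 doublings → 13 years.

around 13 years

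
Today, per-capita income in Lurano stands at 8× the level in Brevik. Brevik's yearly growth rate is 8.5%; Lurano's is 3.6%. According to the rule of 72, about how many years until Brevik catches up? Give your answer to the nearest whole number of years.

about 44 years

The growth-rate gap is 8.5% − 3.6% = 4.9 percentage points.
So the ratio between them halves every 72/4.9 ≈ 14.69 years.
An 8× gap closes after 3 halvings: 3 × 14.69 ≈ 44 years.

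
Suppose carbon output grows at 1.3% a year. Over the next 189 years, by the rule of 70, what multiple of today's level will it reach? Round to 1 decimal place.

Doubles every ≈ 53.85 years (70/1.3).
189 years is 3.51 doublings; 2^3.51 ≈ 11.4×.

about 11.4 times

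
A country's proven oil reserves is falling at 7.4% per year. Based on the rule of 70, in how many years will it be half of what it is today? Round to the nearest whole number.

Falling at 7.4%, it halves about every 70/7.4 = 9.46 years.

approximately 9 years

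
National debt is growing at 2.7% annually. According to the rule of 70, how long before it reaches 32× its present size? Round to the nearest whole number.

about 130 years

One doubling takes 70/2.7 = 25.93 years.
Getting to 32× needs 5 doublings: 5 × 25.93 ≈ 130 years.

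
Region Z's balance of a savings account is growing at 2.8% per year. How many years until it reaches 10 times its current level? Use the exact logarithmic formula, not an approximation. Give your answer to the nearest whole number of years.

t = ln(10) / ln(1 + 0.028) = 2.3026 / 0.027615 ≈ 83.38.
≈ 83 years.

83 years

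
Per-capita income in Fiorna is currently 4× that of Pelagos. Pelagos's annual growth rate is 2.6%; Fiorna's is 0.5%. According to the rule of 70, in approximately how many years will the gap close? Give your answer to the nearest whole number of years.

67 years

Pelagos gains on Fiorna at 2.6% − 0.5% = 2.1 points a year.
At that relative rate the gap halves every 70/2.1 ≈ 33.33 years.
A 4× gap closes after 2 halvings: 2 × 33.33 ≈ 67 years.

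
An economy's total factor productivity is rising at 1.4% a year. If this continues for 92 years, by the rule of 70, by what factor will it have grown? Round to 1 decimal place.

≈ 3.6 times

Doubles every ≈ 50.00 years (70/1.4).
92 years is 1.84 doublings; 2^1.84 ≈ 3.6×.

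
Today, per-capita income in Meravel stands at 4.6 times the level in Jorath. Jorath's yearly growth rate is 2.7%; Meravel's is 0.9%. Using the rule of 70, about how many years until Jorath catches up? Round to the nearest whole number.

What matters is the difference: 1.8 pp.
Rule of 70 on the gap: the ratio halves every 70/1.8 ≈ 38.89 years.
A 4.6 times gap takes log₂(4.6) ≈ 2.20 halvings to close: 2.20 × 38.89 ≈ 86 years.

about 86 years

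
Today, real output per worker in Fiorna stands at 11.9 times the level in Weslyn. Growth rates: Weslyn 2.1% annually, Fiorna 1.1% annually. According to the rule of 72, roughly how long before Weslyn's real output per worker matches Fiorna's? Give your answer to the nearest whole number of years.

257 years

The growth-rate gap is 2.1% − 1.1% = 1 percentage point.
So the ratio between them halves every 72/1 ≈ 72.00 years.
An 11.9 times gap takes log₂(11.9) ≈ 3.57 halvings to close: 3.57 × 72.00 ≈ 257 years.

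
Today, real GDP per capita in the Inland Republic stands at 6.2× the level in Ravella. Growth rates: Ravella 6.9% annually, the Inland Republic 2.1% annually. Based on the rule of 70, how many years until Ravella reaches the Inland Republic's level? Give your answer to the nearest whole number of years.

The growth-rate gap is 6.9% − 2.1% = 4.8 percentage points.
So the ratio between them halves every 70/4.8 ≈ 14.58 years.
A 6.2× gap takes log₂(6.2) ≈ 2.63 halvings to close: 2.63 × 14.58 ≈ 38 years.

38 years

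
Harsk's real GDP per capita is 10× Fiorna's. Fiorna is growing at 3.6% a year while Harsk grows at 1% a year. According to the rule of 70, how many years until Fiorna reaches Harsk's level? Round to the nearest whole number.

Fiorna gains on Harsk at 3.6% − 1% = 2.6 points a year.
At that relative rate the gap halves every 70/2.6 ≈ 26.92 years.
A 10× gap takes log₂(10) ≈ 3.32 halvings to close: 3.32 × 26.92 ≈ 89 years.

≈ 89 years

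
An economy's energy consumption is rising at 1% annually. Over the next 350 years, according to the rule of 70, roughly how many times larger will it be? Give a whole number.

roughly 32 times

70/1 ≈ 70.00 years per doubling.
350 years fits 5 doublings: 2^5 = 32.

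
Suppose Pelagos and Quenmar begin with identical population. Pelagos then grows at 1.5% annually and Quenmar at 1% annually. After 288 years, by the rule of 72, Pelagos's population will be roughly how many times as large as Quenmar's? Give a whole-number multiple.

≈ 4 times

Pelagos pulls ahead at 0.5 pp per year, so the ratio doubles every 72/0.5 ≈ 144.00 years.
In 288 years that's 2.00 doublings: 2^2.00 ≈ 4.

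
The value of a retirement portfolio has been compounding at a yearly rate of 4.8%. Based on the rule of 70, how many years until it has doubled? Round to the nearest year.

Doubling time ≈ 70 / 4.8 = 14.58 years.

approximately 15 years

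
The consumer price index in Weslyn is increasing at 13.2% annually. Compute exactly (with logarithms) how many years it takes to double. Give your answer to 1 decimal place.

t = ln(2) / ln(1 + 0.132) = 0.6931 / 0.123986 ≈ 5.59.

5.6 years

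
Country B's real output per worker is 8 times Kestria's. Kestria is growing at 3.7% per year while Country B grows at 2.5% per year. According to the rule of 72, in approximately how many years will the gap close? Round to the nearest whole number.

180 years

Kestria gains on Country B at 3.7% − 2.5% = 1.2 points a year.
At that relative rate the gap halves every 72/1.2 ≈ 60.00 years.
An 8 times gap closes after 3 halvings: 3 × 60.00 ≈ 180 years.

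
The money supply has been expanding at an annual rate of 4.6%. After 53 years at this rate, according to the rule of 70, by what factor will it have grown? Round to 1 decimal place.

Doubling time ≈ 70/4.6 = 15.22 years.
53 years / 15.22 ≈ 3.48 doublings → factor 2^3.48 ≈ 11.2.

roughly 11.2 times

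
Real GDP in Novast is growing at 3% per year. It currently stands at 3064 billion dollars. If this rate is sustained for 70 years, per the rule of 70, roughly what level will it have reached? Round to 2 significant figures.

Doubling time ≈ 70/3 = 23.33 years.
70 years is 70/23.33 ≈ 3.00 doublings, a factor of 2^3.00 ≈ 8.00.
3064 × 8.00 ≈ 25000 billion dollars.

roughly 25000 billion dollars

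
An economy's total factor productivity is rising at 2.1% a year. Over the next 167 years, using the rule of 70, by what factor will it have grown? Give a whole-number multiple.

At 2.1% one doubling takes ≈ 33.33 years; 167 years is 5 of them, so ×32.

32 times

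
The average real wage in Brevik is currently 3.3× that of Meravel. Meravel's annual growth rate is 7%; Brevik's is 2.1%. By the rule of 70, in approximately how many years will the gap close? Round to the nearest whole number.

The growth-rate gap is 7% − 2.1% = 4.9 percentage points.
So the ratio between them halves every 70/4.9 ≈ 14.29 years.
A 3.3× gap takes log₂(3.3) ≈ 1.72 halvings to close: 1.72 × 14.29 ≈ 25 years.

approximately 25 years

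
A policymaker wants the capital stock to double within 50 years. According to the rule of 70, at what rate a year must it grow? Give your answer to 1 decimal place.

≈ 1.4%

70 / 50 ≈ 1.40, so about 1.4% a year.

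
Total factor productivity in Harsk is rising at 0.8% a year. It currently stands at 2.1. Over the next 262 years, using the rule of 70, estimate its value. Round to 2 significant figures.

roughly 17

It doubles every 70/0.8 ≈ 87.50 years, so 262 years is 2.99 doublings.
2^2.99 ≈ 7.94; 2.1 × 7.94 ≈ 17.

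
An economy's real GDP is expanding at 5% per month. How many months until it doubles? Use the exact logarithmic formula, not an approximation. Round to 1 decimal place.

t = ln(2) / ln(1 + 0.05) = 0.6931 / 0.048790 ≈ 14.21.

14.2 months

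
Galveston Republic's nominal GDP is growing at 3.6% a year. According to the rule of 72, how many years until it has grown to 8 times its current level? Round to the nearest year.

approximately 60 years

At 3.6% it doubles every 72/3.6 ≈ 20.00 years.
8× is 3 doublings, so 3 × 20.00 ≈ 60 years.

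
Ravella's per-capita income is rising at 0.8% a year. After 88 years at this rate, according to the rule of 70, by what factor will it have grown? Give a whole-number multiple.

Doubling time ≈ 70/0.8 = 87.50 years.
88/87.50 ≈ 1 doubling, so about 2^1 = 2×.

2 times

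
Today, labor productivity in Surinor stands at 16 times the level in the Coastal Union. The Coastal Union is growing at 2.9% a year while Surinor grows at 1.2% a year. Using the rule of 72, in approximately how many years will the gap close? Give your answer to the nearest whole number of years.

the Coastal Union gains on Surinor at 2.9% − 1.2% = 1.7 points a year.
At that relative rate the gap halves every 72/1.7 ≈ 42.35 years.
A 16 times gap closes after 4 halvings: 4 × 42.35 ≈ 169 years.

169 years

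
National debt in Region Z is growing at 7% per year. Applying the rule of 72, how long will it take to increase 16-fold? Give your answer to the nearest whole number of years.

Doubling time ≈ 72/7 = 10.29 years.
16× is 4 doublings, so 4 × 10.29 ≈ 41 years.

≈ 41 years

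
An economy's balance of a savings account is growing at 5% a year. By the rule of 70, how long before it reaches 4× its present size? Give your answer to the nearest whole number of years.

One doubling takes 70/5 = 14.00 years.
4 = 2^2, so 2 doublings → 28 years.

roughly 28 years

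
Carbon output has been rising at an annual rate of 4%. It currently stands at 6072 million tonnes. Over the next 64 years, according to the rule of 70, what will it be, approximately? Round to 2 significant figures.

around 77000 million tonnes

Doubling time ≈ 70/4 = 17.50 years.
64 years is 64/17.50 ≈ 3.66 doublings, a factor of 2^3.66 ≈ 12.64.
6072 × 12.64 ≈ 77000 million tonnes.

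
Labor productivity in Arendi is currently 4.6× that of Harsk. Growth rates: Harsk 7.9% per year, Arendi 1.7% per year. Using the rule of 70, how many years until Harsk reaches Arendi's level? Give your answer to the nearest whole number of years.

The growth-rate gap is 7.9% − 1.7% = 6.2 percentage points.
So the ratio between them halves every 70/6.2 ≈ 11.29 years.
A 4.6× gap takes log₂(4.6) ≈ 2.20 halvings to close: 2.20 × 11.29 ≈ 25 years.

roughly 25 years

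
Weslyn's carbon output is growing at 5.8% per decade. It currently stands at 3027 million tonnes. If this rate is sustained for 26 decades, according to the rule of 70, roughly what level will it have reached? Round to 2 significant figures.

≈ 13000 million tonnes

Doubling time ≈ 70/5.8 = 12.07 decades.
26 decades is 26/12.07 ≈ 2.15 doublings, a factor of 2^2.15 ≈ 4.44.
3027 × 4.44 ≈ 13000 million tonnes.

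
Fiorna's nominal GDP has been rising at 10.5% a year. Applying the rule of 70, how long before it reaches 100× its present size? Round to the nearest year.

44 years

At 10.5% it doubles every 70/10.5 ≈ 6.67 years.
100× is log₂ 100 ≈ 6.64 doublings, so ≈ 6.64 × 6.67 = 44 years.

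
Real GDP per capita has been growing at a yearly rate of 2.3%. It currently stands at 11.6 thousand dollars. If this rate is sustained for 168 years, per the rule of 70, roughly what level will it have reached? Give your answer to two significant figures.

Doubling time ≈ 70/2.3 = 30.43 years.
168 years is 168/30.43 ≈ 5.52 doublings, a factor of 2^5.52 ≈ 45.89.
11.6 × 45.89 ≈ 530 thousand dollars.

about 530 thousand dollars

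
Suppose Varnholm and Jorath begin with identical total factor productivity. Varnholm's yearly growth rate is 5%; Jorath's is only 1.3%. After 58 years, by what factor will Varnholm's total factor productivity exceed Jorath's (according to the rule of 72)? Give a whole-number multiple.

about 8 times

Rate gap = 5% − 1.3% = 3.7 points.
The ratio doubles every 72/3.7 ≈ 19.46 years.
58/19.46 ≈ 2.98 doublings → ratio ≈ 2^2.98 ≈ 8.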